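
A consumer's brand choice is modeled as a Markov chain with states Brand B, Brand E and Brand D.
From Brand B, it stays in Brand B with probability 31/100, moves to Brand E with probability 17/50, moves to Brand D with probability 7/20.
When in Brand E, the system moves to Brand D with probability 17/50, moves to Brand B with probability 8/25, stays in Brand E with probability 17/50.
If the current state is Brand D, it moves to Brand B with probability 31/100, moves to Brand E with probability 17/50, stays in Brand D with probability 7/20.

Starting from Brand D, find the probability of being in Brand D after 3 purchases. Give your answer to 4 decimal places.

0.3466

Propagate the distribution vector 3 purchases from Brand D.
After 0 purchases: (0.0000, 0.0000, 1.0000)
After 1 purchase: (0.3100, 0.3400, 0.3500)
After 2 purchases: (0.3134, 0.3400, 0.3466)
After 3 purchases: (0.3134, 0.3400, 0.3466)
P(in Brand D after 3 purchases) = 0.3466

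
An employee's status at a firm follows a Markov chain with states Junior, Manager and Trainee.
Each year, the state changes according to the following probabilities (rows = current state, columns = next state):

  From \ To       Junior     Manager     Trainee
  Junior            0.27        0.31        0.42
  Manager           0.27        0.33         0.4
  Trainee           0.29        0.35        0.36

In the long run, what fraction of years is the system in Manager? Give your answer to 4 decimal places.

0.3322

Let the stationary distribution be π with π = πP and π_1 + π_2 + π_3 = 1.
π_1 = 0.27·π_1 + 0.27·π_2 + 0.29·π_3
π_2 = 0.31·π_1 + 0.33·π_2 + 0.35·π_3
Solving with the normalization constraint gives π = (0.2778, 0.3322, 0.3900).
So the stationary probability of Manager is 0.3322.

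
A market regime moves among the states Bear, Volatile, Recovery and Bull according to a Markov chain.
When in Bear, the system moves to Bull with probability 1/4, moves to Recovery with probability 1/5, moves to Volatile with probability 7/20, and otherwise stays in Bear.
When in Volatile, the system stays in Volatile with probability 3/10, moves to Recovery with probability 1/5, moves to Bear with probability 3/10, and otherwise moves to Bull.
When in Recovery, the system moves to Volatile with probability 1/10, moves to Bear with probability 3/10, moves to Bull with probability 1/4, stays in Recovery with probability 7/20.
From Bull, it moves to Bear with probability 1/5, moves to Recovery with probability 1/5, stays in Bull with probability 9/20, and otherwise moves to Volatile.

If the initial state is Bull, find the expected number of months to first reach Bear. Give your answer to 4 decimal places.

4.1703

Let t(s) be the expected number of months to first reach Bear from state s, with t(Bear) = 0. Conditioning on the first month:
t(Volatile) = 1 + 0.3·t(Volatile) + 0.2·t(Recovery) + 0.2·t(Bull)
t(Recovery) = 1 + 0.1·t(Volatile) + 0.35·t(Recovery) + 0.25·t(Bull)
t(Bull) = 1 + 0.15·t(Volatile) + 0.2·t(Recovery) + 0.45·t(Bull)
Solving: t(Volatile) = 3.6797, t(Recovery) = 3.7085, t(Bull) = 4.1703.
Expected months from Bull to Bear: 4.1703.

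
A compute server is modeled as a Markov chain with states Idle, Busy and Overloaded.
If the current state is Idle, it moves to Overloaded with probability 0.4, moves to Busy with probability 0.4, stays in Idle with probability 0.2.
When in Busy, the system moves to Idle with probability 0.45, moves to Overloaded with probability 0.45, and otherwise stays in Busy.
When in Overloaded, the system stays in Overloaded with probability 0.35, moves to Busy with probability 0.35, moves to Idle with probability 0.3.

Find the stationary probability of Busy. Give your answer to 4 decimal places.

Let the stationary distribution be π with π = πP and π_1 + π_2 + π_3 = 1.
π_1 = 0.2·π_1 + 0.45·π_2 + 0.3·π_3
π_2 = 0.4·π_1 + 0.1·π_2 + 0.35·π_3
Solving with the normalization constraint gives π = (0.3126, 0.2925, 0.3949).
So the stationary probability of Busy is 0.2925.

0.2925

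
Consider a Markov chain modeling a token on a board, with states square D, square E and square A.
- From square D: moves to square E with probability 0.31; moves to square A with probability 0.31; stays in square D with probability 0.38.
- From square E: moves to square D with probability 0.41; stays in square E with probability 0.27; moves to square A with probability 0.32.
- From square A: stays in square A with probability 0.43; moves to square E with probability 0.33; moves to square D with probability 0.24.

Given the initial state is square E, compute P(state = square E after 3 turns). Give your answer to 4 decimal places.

Propagate the distribution vector 3 turns from square E.
After 0 turns: (0.0000, 1.0000, 0.0000)
After 1 turn: (0.4100, 0.2700, 0.3200)
After 2 turns: (0.3433, 0.3056, 0.3511)
After 3 turns: (0.3400, 0.3048, 0.3552)
P(in square E after 3 turns) = 0.3048

0.3048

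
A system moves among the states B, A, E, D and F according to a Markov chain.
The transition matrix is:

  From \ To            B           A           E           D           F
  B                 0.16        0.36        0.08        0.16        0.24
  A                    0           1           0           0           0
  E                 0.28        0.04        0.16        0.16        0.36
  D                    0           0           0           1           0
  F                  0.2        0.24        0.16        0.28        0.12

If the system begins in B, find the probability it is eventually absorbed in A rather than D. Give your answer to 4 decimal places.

Let h(s) be the probability of absorption at A starting from transient state s. Then h(A) = 1 and h(D) = 0. By first-step analysis:
h(B) = 0.16·h(B) + 0.36·1 + 0.08·h(E) + 0.16·0 + 0.24·h(F)
h(E) = 0.28·h(B) + 0.04·1 + 0.16·h(E) + 0.16·0 + 0.36·h(F)
h(F) = 0.2·h(B) + 0.24·1 + 0.16·h(E) + 0.28·0 + 0.12·h(F)
Solving: h(B) = 0.6150, h(E) = 0.4657, h(F) = 0.4972.
Starting from B, the probability is 0.6150.

0.6150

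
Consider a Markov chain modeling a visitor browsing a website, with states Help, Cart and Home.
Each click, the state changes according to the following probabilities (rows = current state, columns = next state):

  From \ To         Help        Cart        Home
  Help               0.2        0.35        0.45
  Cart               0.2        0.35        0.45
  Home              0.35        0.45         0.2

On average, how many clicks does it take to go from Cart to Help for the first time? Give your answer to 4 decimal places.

Let t(s) be the expected number of clicks to first reach Help from state s, with t(Help) = 0. Conditioning on the first click:
t(Cart) = 1 + 0.35·t(Cart) + 0.45·t(Home)
t(Home) = 1 + 0.45·t(Cart) + 0.2·t(Home)
Solving: t(Cart) = 3.9370, t(Home) = 3.4646.
Expected clicks from Cart to Help: 3.9370.

3.9370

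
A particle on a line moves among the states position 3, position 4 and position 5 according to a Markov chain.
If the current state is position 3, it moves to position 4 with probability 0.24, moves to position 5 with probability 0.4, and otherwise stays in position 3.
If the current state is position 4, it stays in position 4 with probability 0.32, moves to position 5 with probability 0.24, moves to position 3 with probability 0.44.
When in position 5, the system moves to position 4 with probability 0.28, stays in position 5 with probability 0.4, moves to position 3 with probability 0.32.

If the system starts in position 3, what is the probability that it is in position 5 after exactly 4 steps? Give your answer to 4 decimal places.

0.3558

Propagate the distribution vector 4 steps from position 3.
After 0 steps: (1.0000, 0.0000, 0.0000)
After 1 step: (0.3600, 0.2400, 0.4000)
After 2 steps: (0.3632, 0.2752, 0.3616)
After 3 steps: (0.3676, 0.2765, 0.3560)
After 4 steps: (0.3679, 0.2764, 0.3558)
P(in position 5 after 4 steps) = 0.3558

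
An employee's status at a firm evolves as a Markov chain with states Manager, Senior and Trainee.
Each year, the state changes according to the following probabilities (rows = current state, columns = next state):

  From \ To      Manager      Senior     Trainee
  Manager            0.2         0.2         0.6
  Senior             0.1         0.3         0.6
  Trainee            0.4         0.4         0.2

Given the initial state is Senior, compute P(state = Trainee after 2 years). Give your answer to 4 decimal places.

0.3600

Sum over the intermediate state after 1 year:
P = P(Senior→Manager)·P(Manager→Trainee) + P(Senior→Senior)·P(Senior→Trainee) + P(Senior→Trainee)·P(Trainee→Trainee)
  = 0.1×0.6 + 0.3×0.6 + 0.6×0.2
  = 0.0600 + 0.1800 + 0.1200 = 0.3600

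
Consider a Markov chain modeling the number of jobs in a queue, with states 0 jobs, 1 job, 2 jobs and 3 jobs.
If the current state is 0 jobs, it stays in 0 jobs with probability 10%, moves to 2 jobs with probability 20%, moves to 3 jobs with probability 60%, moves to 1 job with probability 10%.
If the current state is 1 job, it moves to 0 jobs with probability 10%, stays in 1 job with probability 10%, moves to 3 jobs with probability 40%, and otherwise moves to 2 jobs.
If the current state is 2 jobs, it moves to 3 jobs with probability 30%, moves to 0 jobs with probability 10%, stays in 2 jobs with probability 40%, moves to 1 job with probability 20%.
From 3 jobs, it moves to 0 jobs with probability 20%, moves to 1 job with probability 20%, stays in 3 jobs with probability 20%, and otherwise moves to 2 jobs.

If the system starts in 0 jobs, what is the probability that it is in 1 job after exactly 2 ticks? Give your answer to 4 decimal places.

Propagate the distribution vector 2 ticks from 0 jobs.
After 0 ticks: (1.0000, 0.0000, 0.0000, 0.0000)
After 1 tick: (0.1000, 0.1000, 0.2000, 0.6000)
After 2 ticks: (0.1600, 0.1800, 0.3800, 0.2800)
P(in 1 job after 2 ticks) = 0.1800

0.1800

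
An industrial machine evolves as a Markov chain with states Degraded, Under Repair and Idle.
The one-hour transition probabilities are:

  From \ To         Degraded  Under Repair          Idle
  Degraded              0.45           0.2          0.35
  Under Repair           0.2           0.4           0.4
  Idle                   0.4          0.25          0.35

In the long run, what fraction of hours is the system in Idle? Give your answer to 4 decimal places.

Let the stationary distribution be π with π = πP and π_1 + π_2 + π_3 = 1.
π_1 = 0.45·π_1 + 0.2·π_2 + 0.4·π_3
π_2 = 0.2·π_1 + 0.4·π_2 + 0.25·π_3
Solving with the normalization constraint gives π = (0.3636, 0.2727, 0.3636).
So the stationary probability of Idle is 0.3636.

0.3636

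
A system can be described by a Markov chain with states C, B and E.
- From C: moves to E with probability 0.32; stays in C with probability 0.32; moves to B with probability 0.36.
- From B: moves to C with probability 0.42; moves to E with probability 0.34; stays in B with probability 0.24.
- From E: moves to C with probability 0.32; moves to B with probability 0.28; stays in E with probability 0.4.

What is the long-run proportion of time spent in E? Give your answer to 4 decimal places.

Let the stationary distribution be π with π = πP and π_1 + π_2 + π_3 = 1.
π_1 = 0.32·π_1 + 0.42·π_2 + 0.32·π_3
π_2 = 0.36·π_1 + 0.24·π_2 + 0.28·π_3
Solving with the normalization constraint gives π = (0.3496, 0.2961, 0.3543).
So the stationary probability of E is 0.3543.

0.3543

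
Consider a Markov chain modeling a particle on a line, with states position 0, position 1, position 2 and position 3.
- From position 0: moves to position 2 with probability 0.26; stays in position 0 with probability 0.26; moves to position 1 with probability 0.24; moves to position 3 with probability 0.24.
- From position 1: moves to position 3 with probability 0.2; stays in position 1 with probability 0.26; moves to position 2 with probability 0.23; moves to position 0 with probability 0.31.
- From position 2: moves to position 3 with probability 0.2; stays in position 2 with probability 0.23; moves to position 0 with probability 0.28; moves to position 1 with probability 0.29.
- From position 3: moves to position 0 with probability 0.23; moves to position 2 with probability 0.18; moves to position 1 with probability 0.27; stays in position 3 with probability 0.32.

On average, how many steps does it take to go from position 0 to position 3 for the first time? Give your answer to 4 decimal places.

Let t(s) be the expected number of steps to first reach position 3 from state s, with t(position 3) = 0. Conditioning on the first step:
t(position 0) = 1 + 0.26·t(position 0) + 0.24·t(position 1) + 0.26·t(position 2)
t(position 1) = 1 + 0.31·t(position 0) + 0.26·t(position 1) + 0.23·t(position 2)
t(position 2) = 1 + 0.28·t(position 0) + 0.29·t(position 1) + 0.23·t(position 2)
Solving: t(position 0) = 4.5474, t(position 1) = 4.7273, t(position 2) = 4.7327.
Expected steps from position 0 to position 3: 4.5474.

4.5474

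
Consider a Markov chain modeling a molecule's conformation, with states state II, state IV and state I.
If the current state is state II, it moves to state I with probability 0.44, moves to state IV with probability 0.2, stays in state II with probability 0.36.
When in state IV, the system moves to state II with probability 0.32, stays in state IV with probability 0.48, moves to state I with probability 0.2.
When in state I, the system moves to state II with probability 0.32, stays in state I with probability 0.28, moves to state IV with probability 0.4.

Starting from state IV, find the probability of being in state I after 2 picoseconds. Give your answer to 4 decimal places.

0.2928

Sum over the intermediate state after 1 picosecond:
P = P(state IV→state II)·P(state II→state I) + P(state IV→state IV)·P(state IV→state I) + P(state IV→state I)·P(state I→state I)
  = 0.32×0.44 + 0.48×0.2 + 0.2×0.28
  = 0.1408 + 0.0960 + 0.0560 = 0.2928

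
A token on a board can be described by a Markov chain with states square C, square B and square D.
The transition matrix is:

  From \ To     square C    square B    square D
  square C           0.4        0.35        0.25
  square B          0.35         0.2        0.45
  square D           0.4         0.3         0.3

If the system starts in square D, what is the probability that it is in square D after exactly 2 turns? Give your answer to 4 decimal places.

0.3250

Sum over the intermediate state after 1 turn:
P = P(square D→square C)·P(square C→square D) + P(square D→square B)·P(square B→square D) + P(square D→square D)·P(square D→square D)
  = 0.4×0.25 + 0.3×0.45 + 0.3×0.3
  = 0.1000 + 0.1350 + 0.0900 = 0.3250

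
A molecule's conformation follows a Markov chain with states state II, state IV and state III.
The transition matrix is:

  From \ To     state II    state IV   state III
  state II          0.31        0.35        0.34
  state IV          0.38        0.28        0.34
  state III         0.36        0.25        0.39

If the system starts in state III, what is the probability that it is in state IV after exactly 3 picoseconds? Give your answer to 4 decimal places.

0.2935

Propagate the distribution vector 3 picoseconds from state III.
After 0 picoseconds: (0.0000, 0.0000, 1.0000)
After 1 picosecond: (0.3600, 0.2500, 0.3900)
After 2 picoseconds: (0.3470, 0.2935, 0.3595)
After 3 picoseconds: (0.3485, 0.2935, 0.3580)
P(in state IV after 3 picoseconds) = 0.2935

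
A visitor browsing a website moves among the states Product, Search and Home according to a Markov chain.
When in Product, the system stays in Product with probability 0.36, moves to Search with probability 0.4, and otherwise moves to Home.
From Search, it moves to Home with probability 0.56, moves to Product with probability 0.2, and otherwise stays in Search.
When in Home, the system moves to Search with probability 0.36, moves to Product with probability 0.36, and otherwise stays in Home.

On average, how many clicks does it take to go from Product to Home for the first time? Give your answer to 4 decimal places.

2.8543

Let t(s) be the expected number of clicks to first reach Home from state s, with t(Home) = 0. Conditioning on the first click:
t(Product) = 1 + 0.36·t(Product) + 0.4·t(Search)
t(Search) = 1 + 0.2·t(Product) + 0.24·t(Search)
Solving: t(Product) = 2.8543, t(Search) = 2.0669.
Expected clicks from Product to Home: 2.8543.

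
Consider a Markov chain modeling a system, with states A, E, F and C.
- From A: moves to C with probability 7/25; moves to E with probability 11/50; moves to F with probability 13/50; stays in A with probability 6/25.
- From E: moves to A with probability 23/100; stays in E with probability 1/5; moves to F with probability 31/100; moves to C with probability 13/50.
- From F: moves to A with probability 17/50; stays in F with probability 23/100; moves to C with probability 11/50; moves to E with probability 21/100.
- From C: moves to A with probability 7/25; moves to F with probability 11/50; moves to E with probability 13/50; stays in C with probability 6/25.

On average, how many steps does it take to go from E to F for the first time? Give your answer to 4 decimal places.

Let t(s) be the expected number of steps to first reach F from state s, with t(F) = 0. Conditioning on the first step:
t(A) = 1 + 0.24·t(A) + 0.22·t(E) + 0.28·t(C)
t(E) = 1 + 0.23·t(A) + 0.2·t(E) + 0.26·t(C)
t(C) = 1 + 0.28·t(A) + 0.26·t(E) + 0.24·t(C)
Solving: t(A) = 3.8357, t(E) = 3.6449, t(C) = 3.9759.
Expected steps from E to F: 3.6449.

3.6449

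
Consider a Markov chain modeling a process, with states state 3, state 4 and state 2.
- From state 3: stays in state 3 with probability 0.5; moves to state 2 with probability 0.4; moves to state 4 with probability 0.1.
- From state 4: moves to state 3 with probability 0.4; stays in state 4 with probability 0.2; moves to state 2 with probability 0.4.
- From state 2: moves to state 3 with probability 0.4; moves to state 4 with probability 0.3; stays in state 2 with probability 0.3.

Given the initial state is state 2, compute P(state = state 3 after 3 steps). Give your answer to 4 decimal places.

0.4440

Propagate the distribution vector 3 steps from state 2.
After 0 steps: (0.0000, 0.0000, 1.0000)
After 1 step: (0.4000, 0.3000, 0.3000)
After 2 steps: (0.4400, 0.1900, 0.3700)
After 3 steps: (0.4440, 0.1930, 0.3630)
P(in state 3 after 3 steps) = 0.4440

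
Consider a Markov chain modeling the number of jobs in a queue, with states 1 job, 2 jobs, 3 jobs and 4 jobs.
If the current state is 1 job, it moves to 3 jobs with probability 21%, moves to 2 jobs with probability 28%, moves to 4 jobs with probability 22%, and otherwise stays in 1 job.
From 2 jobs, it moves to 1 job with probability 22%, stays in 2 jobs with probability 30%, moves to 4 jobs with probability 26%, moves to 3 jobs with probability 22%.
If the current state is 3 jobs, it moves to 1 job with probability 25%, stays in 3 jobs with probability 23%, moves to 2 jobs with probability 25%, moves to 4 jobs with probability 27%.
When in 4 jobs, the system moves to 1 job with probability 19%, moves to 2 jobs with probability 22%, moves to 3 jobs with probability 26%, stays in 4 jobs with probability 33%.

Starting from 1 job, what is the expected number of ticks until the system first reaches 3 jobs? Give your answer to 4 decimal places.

Let t(s) be the expected number of ticks to first reach 3 jobs from state s, with t(3 jobs) = 0. Conditioning on the first tick:
t(1 job) = 1 + 0.29·t(1 job) + 0.28·t(2 jobs) + 0.22·t(4 jobs)
t(2 jobs) = 1 + 0.22·t(1 job) + 0.3·t(2 jobs) + 0.26·t(4 jobs)
t(4 jobs) = 1 + 0.19·t(1 job) + 0.22·t(2 jobs) + 0.33·t(4 jobs)
Solving: t(1 job) = 4.4314, t(2 jobs) = 4.3761, t(4 jobs) = 4.1861.
Expected ticks from 1 job to 3 jobs: 4.4314.

4.4314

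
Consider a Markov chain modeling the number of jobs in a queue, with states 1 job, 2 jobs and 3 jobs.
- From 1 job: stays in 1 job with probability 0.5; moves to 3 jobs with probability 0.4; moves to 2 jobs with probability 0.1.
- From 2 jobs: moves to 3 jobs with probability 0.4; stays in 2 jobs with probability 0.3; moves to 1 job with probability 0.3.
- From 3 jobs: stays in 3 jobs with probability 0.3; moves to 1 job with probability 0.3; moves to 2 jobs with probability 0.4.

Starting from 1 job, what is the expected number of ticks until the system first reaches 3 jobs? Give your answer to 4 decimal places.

Let t(s) be the expected number of ticks to first reach 3 jobs from state s, with t(3 jobs) = 0. Conditioning on the first tick:
t(1 job) = 1 + 0.5·t(1 job) + 0.1·t(2 jobs)
t(2 jobs) = 1 + 0.3·t(1 job) + 0.3·t(2 jobs)
Solving: t(1 job) = 2.5000, t(2 jobs) = 2.5000.
Expected ticks from 1 job to 3 jobs: 2.5000.

2.5000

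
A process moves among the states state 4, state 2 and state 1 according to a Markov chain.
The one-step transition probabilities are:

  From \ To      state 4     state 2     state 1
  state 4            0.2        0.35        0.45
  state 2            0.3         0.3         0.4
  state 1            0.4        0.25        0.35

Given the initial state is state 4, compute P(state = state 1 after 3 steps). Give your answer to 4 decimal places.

0.3969

Propagate the distribution vector 3 steps from state 4.
After 0 steps: (1.0000, 0.0000, 0.0000)
After 1 step: (0.2000, 0.3500, 0.4500)
After 2 steps: (0.3250, 0.2875, 0.3875)
After 3 steps: (0.3063, 0.2969, 0.3969)
P(in state 1 after 3 steps) = 0.3969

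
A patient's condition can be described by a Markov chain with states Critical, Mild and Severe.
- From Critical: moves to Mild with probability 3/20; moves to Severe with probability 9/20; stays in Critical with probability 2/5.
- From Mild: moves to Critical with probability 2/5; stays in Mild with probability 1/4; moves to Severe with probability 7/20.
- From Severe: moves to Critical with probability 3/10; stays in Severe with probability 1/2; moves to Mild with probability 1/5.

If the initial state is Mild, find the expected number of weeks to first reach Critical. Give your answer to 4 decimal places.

Let t(s) be the expected number of weeks to first reach Critical from state s, with t(Critical) = 0. Conditioning on the first week:
t(Mild) = 1 + 0.25·t(Mild) + 0.35·t(Severe)
t(Severe) = 1 + 0.2·t(Mild) + 0.5·t(Severe)
Solving: t(Mild) = 2.7869, t(Severe) = 3.1148.
Expected weeks from Mild to Critical: 2.7869.

2.7869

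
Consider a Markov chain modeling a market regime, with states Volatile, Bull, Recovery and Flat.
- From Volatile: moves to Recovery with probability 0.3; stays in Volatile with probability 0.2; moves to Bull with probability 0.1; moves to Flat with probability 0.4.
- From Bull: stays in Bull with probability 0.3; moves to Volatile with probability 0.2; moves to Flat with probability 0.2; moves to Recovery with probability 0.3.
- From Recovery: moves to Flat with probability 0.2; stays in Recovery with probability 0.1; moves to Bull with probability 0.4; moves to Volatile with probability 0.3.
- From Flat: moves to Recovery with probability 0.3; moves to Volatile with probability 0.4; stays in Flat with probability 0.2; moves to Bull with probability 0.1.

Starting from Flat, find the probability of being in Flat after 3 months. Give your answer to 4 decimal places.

0.2540

Propagate the distribution vector 3 months from Flat.
After 0 months: (0.0000, 0.0000, 0.0000, 1.0000)
After 1 month: (0.4000, 0.1000, 0.3000, 0.2000)
After 2 months: (0.2700, 0.2100, 0.2400, 0.2800)
After 3 months: (0.2800, 0.2140, 0.2520, 0.2540)
P(in Flat after 3 months) = 0.2540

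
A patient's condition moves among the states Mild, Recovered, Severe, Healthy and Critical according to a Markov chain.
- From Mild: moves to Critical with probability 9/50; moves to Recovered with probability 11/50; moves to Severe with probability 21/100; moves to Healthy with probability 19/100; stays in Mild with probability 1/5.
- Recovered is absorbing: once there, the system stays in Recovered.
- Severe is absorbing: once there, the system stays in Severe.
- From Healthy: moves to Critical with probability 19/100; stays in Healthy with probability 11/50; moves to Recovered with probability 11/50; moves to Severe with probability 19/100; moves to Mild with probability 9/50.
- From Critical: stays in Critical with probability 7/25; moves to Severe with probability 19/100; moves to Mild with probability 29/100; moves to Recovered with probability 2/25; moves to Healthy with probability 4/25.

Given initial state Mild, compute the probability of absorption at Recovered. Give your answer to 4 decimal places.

Let h(s) be the probability of absorption at Recovered starting from transient state s. Then h(Recovered) = 1 and h(Severe) = 0. By first-step analysis:
h(Mild) = 0.2·h(Mild) + 0.22·1 + 0.21·0 + 0.19·h(Healthy) + 0.18·h(Critical)
h(Healthy) = 0.18·h(Mild) + 0.22·1 + 0.19·0 + 0.22·h(Healthy) + 0.19·h(Critical)
h(Critical) = 0.29·h(Mild) + 0.08·1 + 0.19·0 + 0.16·h(Healthy) + 0.28·h(Critical)
Solving: h(Mild) = 0.4867, h(Healthy) = 0.4960, h(Critical) = 0.4174.
Starting from Mild, the probability is 0.4867.

0.4867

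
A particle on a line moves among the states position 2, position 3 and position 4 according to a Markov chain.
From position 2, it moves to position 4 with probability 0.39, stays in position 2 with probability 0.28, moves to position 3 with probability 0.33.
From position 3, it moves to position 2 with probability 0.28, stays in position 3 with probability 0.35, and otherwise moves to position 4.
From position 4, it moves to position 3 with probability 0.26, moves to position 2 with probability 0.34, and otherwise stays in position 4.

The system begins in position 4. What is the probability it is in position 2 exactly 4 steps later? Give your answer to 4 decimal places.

Propagate the distribution vector 4 steps from position 4.
After 0 steps: (0.0000, 0.0000, 1.0000)
After 1 step: (0.3400, 0.2600, 0.4000)
After 2 steps: (0.3040, 0.3072, 0.3888)
After 3 steps: (0.3033, 0.3089, 0.3877)
After 4 steps: (0.3033, 0.3090, 0.3877)
P(in position 2 after 4 steps) = 0.3033

0.3033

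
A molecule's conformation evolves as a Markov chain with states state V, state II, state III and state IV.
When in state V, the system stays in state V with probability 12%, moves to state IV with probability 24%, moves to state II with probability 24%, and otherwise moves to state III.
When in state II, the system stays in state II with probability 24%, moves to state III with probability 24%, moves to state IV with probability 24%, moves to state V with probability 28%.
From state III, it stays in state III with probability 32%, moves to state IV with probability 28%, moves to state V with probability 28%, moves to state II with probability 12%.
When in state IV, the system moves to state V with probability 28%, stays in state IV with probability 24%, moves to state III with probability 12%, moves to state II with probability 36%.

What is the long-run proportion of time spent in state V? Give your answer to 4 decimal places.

0.2414

Let the stationary distribution be π with π = πP and π_1 + π_2 + π_3 + π_4 = 1.
π_1 = 0.12·π_1 + 0.28·π_2 + 0.28·π_3 + 0.28·π_4
π_2 = 0.24·π_1 + 0.24·π_2 + 0.12·π_3 + 0.36·π_4
π_3 = 0.4·π_1 + 0.24·π_2 + 0.32·π_3 + 0.12·π_4
Solving with the normalization constraint gives π = (0.2414, 0.2377, 0.2701, 0.2508).
So the stationary probability of state V is 0.2414.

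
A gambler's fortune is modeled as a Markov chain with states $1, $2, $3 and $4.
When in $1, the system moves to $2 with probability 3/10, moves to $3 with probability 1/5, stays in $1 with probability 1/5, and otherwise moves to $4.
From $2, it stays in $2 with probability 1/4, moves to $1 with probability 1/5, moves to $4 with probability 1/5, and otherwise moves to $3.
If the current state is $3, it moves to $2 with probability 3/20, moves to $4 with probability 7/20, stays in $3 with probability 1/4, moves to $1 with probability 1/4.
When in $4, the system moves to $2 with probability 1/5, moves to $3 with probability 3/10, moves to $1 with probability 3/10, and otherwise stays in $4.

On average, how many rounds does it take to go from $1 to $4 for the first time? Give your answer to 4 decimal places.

Let t(s) be the expected number of rounds to first reach $4 from state s, with t($4) = 0. Conditioning on the first round:
t($1) = 1 + 0.2·t($1) + 0.3·t($2) + 0.2·t($3)
t($2) = 1 + 0.2·t($1) + 0.25·t($2) + 0.35·t($3)
t($3) = 1 + 0.25·t($1) + 0.15·t($2) + 0.25·t($3)
Solving: t($1) = 3.4783, t($2) = 3.7766, t($3) = 3.2481.
Expected rounds from $1 to $4: 3.4783.

3.4783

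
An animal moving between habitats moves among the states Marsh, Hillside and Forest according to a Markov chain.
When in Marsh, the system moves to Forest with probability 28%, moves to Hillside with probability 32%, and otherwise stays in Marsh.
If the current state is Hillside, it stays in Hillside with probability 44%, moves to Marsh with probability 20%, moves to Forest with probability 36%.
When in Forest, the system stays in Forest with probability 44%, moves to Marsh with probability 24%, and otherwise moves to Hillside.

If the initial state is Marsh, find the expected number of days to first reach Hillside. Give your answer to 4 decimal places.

Let t(s) be the expected number of days to first reach Hillside from state s, with t(Hillside) = 0. Conditioning on the first day:
t(Marsh) = 1 + 0.4·t(Marsh) + 0.28·t(Forest)
t(Forest) = 1 + 0.24·t(Marsh) + 0.44·t(Forest)
Solving: t(Marsh) = 3.1250, t(Forest) = 3.1250.
Expected days from Marsh to Hillside: 3.1250.

3.1250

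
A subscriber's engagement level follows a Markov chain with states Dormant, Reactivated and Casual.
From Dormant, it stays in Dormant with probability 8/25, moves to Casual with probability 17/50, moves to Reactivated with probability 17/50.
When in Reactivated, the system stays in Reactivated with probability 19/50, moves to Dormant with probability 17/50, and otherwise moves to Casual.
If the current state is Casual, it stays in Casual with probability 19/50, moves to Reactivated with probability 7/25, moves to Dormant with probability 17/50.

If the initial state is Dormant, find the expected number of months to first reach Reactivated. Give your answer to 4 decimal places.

Let t(s) be the expected number of months to first reach Reactivated from state s, with t(Reactivated) = 0. Conditioning on the first month:
t(Dormant) = 1 + 0.32·t(Dormant) + 0.34·t(Casual)
t(Casual) = 1 + 0.34·t(Dormant) + 0.38·t(Casual)
Solving: t(Dormant) = 3.1373, t(Casual) = 3.3333.
Expected months from Dormant to Reactivated: 3.1373.

3.1373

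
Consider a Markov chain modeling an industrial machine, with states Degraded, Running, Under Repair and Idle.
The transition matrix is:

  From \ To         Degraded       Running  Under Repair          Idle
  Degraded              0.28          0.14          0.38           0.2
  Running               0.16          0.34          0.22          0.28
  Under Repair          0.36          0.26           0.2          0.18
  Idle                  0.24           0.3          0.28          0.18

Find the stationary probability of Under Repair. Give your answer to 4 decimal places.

0.2692

Let the stationary distribution be π with π = πP and π_1 + π_2 + π_3 + π_4 = 1.
π_1 = 0.28·π_1 + 0.16·π_2 + 0.36·π_3 + 0.24·π_4
π_2 = 0.14·π_1 + 0.34·π_2 + 0.26·π_3 + 0.3·π_4
π_3 = 0.38·π_1 + 0.22·π_2 + 0.2·π_3 + 0.28·π_4
Solving with the normalization constraint gives π = (0.2622, 0.2576, 0.2692, 0.2110).
So the stationary probability of Under Repair is 0.2692.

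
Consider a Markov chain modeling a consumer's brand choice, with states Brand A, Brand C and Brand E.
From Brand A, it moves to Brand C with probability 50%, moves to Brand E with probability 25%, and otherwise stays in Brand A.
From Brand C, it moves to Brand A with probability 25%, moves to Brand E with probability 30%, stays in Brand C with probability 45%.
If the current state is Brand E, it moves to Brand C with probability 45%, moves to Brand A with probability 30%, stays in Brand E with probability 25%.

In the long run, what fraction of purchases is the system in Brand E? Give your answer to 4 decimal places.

0.2732

Let the stationary distribution be π with π = πP and π_1 + π_2 + π_3 = 1.
π_1 = 0.25·π_1 + 0.25·π_2 + 0.3·π_3
π_2 = 0.5·π_1 + 0.45·π_2 + 0.45·π_3
Solving with the normalization constraint gives π = (0.2637, 0.4632, 0.2732).
So the stationary probability of Brand E is 0.2732.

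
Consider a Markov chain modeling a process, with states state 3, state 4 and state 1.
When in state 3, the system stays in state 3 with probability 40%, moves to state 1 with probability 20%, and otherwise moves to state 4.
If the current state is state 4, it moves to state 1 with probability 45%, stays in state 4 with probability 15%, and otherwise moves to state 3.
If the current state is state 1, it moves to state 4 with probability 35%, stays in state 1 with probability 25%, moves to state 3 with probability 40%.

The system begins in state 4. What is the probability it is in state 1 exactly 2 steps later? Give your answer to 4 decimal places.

0.2600

Sum over the intermediate state after 1 step:
P = P(state 4→state 3)·P(state 3→state 1) + P(state 4→state 4)·P(state 4→state 1) + P(state 4→state 1)·P(state 1→state 1)
  = 0.4×0.2 + 0.15×0.45 + 0.45×0.25
  = 0.0800 + 0.0675 + 0.1125 = 0.2600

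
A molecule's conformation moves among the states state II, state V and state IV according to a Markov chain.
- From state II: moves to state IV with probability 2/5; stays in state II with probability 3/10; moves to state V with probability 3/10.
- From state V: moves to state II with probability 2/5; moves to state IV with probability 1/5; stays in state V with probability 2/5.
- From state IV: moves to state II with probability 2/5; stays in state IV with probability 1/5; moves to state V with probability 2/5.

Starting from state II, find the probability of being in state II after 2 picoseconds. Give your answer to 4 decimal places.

Sum over the intermediate state after 1 picosecond:
P = P(state II→state II)·P(state II→state II) + P(state II→state V)·P(state V→state II) + P(state II→state IV)·P(state IV→state II)
  = 0.3×0.3 + 0.3×0.4 + 0.4×0.4
  = 0.0900 + 0.1200 + 0.1600 = 0.3700

0.3700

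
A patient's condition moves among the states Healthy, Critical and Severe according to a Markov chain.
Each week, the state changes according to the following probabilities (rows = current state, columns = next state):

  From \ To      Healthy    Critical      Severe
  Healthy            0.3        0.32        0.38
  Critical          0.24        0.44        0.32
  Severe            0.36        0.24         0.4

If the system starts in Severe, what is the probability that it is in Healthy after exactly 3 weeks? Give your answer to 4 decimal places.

0.3034

Propagate the distribution vector 3 weeks from Severe.
After 0 weeks: (0.0000, 0.0000, 1.0000)
After 1 week: (0.3600, 0.2400, 0.4000)
After 2 weeks: (0.3096, 0.3168, 0.3736)
After 3 weeks: (0.3034, 0.3281, 0.3685)
P(in Healthy after 3 weeks) = 0.3034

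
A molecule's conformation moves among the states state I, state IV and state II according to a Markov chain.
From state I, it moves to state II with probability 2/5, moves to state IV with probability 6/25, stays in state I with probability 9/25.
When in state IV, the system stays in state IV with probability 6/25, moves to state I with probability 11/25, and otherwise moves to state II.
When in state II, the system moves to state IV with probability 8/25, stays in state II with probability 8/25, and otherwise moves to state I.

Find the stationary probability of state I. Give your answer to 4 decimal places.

0.3814

Let the stationary distribution be π with π = πP and π_1 + π_2 + π_3 = 1.
π_1 = 0.36·π_1 + 0.44·π_2 + 0.36·π_3
π_2 = 0.24·π_1 + 0.24·π_2 + 0.32·π_3
Solving with the normalization constraint gives π = (0.3814, 0.2680, 0.3505).
So the stationary probability of state I is 0.3814.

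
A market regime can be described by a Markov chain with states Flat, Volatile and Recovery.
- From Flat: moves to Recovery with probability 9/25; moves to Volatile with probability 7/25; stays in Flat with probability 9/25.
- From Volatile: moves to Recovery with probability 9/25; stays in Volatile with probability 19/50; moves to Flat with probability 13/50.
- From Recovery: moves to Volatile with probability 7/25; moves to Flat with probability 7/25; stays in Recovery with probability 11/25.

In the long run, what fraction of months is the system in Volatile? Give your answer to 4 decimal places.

Let the stationary distribution be π with π = πP and π_1 + π_2 + π_3 = 1.
π_1 = 0.36·π_1 + 0.26·π_2 + 0.28·π_3
π_2 = 0.28·π_1 + 0.38·π_2 + 0.28·π_3
Solving with the normalization constraint gives π = (0.2976, 0.3111, 0.3913).
So the stationary probability of Volatile is 0.3111.

0.3111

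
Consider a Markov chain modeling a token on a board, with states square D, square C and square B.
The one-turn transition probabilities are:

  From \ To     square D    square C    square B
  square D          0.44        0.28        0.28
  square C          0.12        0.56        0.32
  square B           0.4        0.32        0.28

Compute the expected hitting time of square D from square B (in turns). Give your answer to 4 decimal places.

Let t(s) be the expected number of turns to first reach square D from state s, with t(square D) = 0. Conditioning on the first turn:
t(square C) = 1 + 0.56·t(square C) + 0.32·t(square B)
t(square B) = 1 + 0.32·t(square C) + 0.28·t(square B)
Solving: t(square C) = 4.8507, t(square B) = 3.5448.
Expected turns from square B to square D: 3.5448.

3.5448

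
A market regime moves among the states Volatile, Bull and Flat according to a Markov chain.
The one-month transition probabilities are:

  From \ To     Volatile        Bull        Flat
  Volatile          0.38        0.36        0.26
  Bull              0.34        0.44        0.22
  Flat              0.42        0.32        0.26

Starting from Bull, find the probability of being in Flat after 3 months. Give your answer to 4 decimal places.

Propagate the distribution vector 3 months from Bull.
After 0 months: (0.0000, 1.0000, 0.0000)
After 1 month: (0.3400, 0.4400, 0.2200)
After 2 months: (0.3712, 0.3864, 0.2424)
After 3 months: (0.3742, 0.3812, 0.2445)
P(in Flat after 3 months) = 0.2445

0.2445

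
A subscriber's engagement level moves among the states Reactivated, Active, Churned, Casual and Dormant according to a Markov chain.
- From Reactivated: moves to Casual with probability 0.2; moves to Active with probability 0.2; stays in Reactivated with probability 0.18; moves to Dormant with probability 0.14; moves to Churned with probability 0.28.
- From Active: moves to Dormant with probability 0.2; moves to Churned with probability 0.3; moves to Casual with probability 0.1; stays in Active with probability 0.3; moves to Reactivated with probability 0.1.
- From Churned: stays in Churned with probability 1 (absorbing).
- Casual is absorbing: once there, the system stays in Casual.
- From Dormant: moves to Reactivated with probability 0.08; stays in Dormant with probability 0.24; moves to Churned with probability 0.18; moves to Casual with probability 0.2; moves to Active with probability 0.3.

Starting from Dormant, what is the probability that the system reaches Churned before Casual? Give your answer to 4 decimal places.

0.5676

Let h(s) be the probability of absorption at Churned starting from transient state s. Then h(Churned) = 1 and h(Casual) = 0. By first-step analysis:
h(Reactivated) = 0.18·h(Reactivated) + 0.2·h(Active) + 0.28·1 + 0.2·0 + 0.14·h(Dormant)
h(Active) = 0.1·h(Reactivated) + 0.3·h(Active) + 0.3·1 + 0.1·0 + 0.2·h(Dormant)
h(Dormant) = 0.08·h(Reactivated) + 0.3·h(Active) + 0.18·1 + 0.2·0 + 0.24·h(Dormant)
Solving: h(Reactivated) = 0.6035, h(Active) = 0.6769, h(Dormant) = 0.5676.
Starting from Dormant, the probability is 0.5676.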